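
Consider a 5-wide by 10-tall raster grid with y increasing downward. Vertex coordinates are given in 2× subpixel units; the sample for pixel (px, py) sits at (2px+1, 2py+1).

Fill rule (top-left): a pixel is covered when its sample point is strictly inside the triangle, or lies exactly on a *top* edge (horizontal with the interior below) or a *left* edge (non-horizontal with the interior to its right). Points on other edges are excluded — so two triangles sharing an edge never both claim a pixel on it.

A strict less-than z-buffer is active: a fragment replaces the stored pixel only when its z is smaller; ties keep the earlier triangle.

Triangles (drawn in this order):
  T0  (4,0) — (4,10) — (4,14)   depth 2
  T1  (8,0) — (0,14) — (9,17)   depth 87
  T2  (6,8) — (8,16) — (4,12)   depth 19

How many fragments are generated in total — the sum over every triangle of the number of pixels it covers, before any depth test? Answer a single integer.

T0:
  degenerate (2·area = 0) — covers nothing
T1:
  2·area = 150  (B↔C swapped to make it positive)
  edge (8, 0)→(9, 17): d=(1,17) right/bottom  bias=-1
  edge (9, 17)→(0, 14): d=(-9,-3) top-left  bias=+0
  edge (0, 14)→(8, 0): d=(8,-14) top-left  bias=+0
    (3,1)@(7, 3): e=[20,120,10] → █
    (4,1)@(9, 3): e=[-14,126,38] → ·
    (3,2)@(7, 5): e=[22,102,26] → █
    (4,2)@(9, 5): e=[-12,108,54] → ·
    (2,3)@(5, 7): e=[58,78,14] → █
    (4,3)@(9, 7): e=[-10,90,70] → ·
    (1,4)@(3, 9): e=[94,54,2] → █
    (4,4)@(9, 9): e=[-8,72,86] → ·
    (1,5)@(3, 11): e=[96,36,18] → █
    (4,5)@(9, 11): e=[-6,54,102] → ·
    (0,6)@(1, 13): e=[132,12,6] → █
    (4,6)@(9, 13): e=[-4,36,118] → ·
    (1,7)@(3, 15): e=[100,0,50] → █  [on edge]
    (4,8)@(9, 17): e=[0,0,150] → ·  [on edge]
  covered (17 px):
    · · · · ·
    · · · █ ·
    · · · █ ·
    · · █ █ ·
    · █ █ █ ·
    · █ █ █ ·
    █ █ █ █ ·
    · █ █ █ ·
    · · · · ·
    · · · · ·
T2:
  2·area = 24
  edge (6, 8)→(8, 16): d=(2,8) right/bottom  bias=-1
  edge (8, 16)→(4, 12): d=(-4,-4) top-left  bias=+0
  edge (4, 12)→(6, 8): d=(2,-4) top-left  bias=+0
    (0,4)@(1, 9): e=[42,0,-18] → ·  [on edge]
    (1,5)@(3, 11): e=[30,0,-6] → ·  [on edge]
    (2,5)@(5, 11): e=[14,8,2] → █
    (3,5)@(7, 11): e=[-2,16,10] → ·
    (2,6)@(5, 13): e=[18,0,6] → █  [on edge]
    (3,6)@(7, 13): e=[2,8,14] → █
    (4,6)@(9, 13): e=[-14,16,22] → ·
    (2,7)@(5, 15): e=[22,-8,10] → ·
    (3,7)@(7, 15): e=[6,0,18] → █  [on edge]
    (4,7)@(9, 15): e=[-10,8,26] → ·
    (3,8)@(7, 17): e=[10,-8,22] → ·
    (4,8)@(9, 17): e=[-6,0,30] → ·  [on edge]
  covered (4 px):
    · · · · ·
    · · · · ·
    · · · · ·
    · · · · ·
    · · · · ·
    · · █ · ·
    · · █ █ ·
    · · · █ ·
    · · · · ·
    · · · · ·

Final: 21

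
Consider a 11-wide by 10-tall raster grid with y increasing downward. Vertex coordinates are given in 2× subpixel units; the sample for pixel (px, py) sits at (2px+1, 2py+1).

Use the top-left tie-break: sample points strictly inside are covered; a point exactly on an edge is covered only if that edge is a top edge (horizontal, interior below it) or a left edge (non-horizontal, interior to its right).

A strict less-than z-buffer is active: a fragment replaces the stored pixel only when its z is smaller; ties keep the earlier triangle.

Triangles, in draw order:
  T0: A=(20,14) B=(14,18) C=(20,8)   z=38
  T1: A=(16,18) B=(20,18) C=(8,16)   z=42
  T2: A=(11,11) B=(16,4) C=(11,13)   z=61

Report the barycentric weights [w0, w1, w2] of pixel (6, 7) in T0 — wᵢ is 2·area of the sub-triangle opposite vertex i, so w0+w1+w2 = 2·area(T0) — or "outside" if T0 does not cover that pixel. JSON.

T0:
  2·area = 36
  edge (20, 14)→(14, 18): d=(-6,4) right/bottom  bias=-1
  edge (14, 18)→(20, 8): d=(6,-10) top-left  bias=+0
  edge (20, 8)→(20, 14): d=(0,6) right/bottom  bias=-1
    (9,5)@(19, 11): e=[22,8,6] → X
    (10,5)@(21, 11): e=[14,28,-6] → .
    (8,6)@(17, 13): e=[18,0,18] → X  [on edge]
    (10,6)@(21, 13): e=[2,40,-6] → .
    (8,7)@(17, 15): e=[6,12,18] → X
    (9,7)@(19, 15): e=[-2,32,6] → .
    (7,8)@(15, 17): e=[2,4,30] → X
    (8,8)@(17, 17): e=[-6,24,18] → .
    (7,9)@(15, 19): e=[-10,16,30] → .
  covered (5 px):
    . . . . . . . . . . .
    . . . . . . . . . . .
    . . . . . . . . . . .
    . . . . . . . . . . .
    . . . . . . . . . . .
    . . . . . . . . . X .
    . . . . . . . . X X .
    . . . . . . . . X . .
    . . . . . . . X . . .
    . . . . . . . . . . .
T1:
  2·area = 8  (B↔C swapped to make it positive)
  edge (16, 18)→(8, 16): d=(-8,-2) top-left  bias=+0
  edge (8, 16)→(20, 18): d=(12,2) right/bottom  bias=-1
  edge (20, 18)→(16, 18): d=(-4,0) right/bottom  bias=-1
    (6,8)@(13, 17): e=[2,2,4] → X
    (7,8)@(15, 17): e=[6,-2,4] → .
    (6,9)@(13, 19): e=[-14,26,-4] → .
  covered (1 px):
    . . . . . . . . . . .
    . . . . . . . . . . .
    . . . . . . . . . . .
    . . . . . . . . . . .
    . . . . . . . . . . .
    . . . . . . . . . . .
    . . . . . . . . . . .
    . . . . . . . . . . .
    . . . . . . X . . . .
    . . . . . . . . . . .
T2:
  2·area = 10
  edge (11, 11)→(16, 4): d=(5,-7) top-left  bias=+0
  edge (16, 4)→(11, 13): d=(-5,9) right/bottom  bias=-1
  edge (11, 13)→(11, 11): d=(0,-2) top-left  bias=+0
    (5,0)@(11, 1): e=[-50,60,0] → .  [on edge]
    (5,1)@(11, 3): e=[-40,50,0] → .  [on edge]
    (5,2)@(11, 5): e=[-30,40,0] → .  [on edge]
    (5,3)@(11, 7): e=[-20,30,0] → .  [on edge]
    (5,4)@(11, 9): e=[-10,20,0] → .  [on edge]
    (6,4)@(13, 9): e=[4,2,4] → X
    (7,4)@(15, 9): e=[18,-16,8] → .
    (5,5)@(11, 11): e=[0,10,0] → X  [on edge]
    (6,5)@(13, 11): e=[14,-8,4] → .
    (5,6)@(11, 13): e=[10,0,0] → .  [on edge]
    (5,7)@(11, 15): e=[20,-10,0] → .  [on edge]
    (5,8)@(11, 17): e=[30,-20,0] → .  [on edge]
    (5,9)@(11, 19): e=[40,-30,0] → .  [on edge]
  covered (2 px):
    . . . . . . . . . . .
    . . . . . . . . . . .
    . . . . . . . . . . .
    . . . . . . . . . . .
    . . . . . . X . . . .
    . . . . . X . . . . .
    . . . . . . . . . . .
    . . . . . . . . . . .
    . . . . . . . . . . .
    . . . . . . . . . . .

Result: "outside"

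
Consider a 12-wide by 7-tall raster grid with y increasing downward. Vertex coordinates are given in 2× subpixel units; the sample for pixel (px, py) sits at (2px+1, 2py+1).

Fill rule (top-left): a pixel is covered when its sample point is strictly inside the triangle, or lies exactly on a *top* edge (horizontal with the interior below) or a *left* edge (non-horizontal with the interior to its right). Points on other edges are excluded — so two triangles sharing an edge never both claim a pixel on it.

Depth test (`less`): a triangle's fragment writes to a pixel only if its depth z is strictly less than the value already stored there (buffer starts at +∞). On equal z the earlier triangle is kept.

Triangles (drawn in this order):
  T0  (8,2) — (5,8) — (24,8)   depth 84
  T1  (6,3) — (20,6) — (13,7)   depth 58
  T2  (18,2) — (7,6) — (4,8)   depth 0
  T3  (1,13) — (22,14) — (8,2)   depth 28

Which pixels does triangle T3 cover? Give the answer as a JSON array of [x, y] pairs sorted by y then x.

T0:
  2·area = 114  (B↔C swapped to make it positive)
  edge (8, 2)→(24, 8): d=(16,6) right/bottom  bias=-1
  edge (24, 8)→(5, 8): d=(-19,0) right/bottom  bias=-1
  edge (5, 8)→(8, 2): d=(3,-6) top-left  bias=+0
    (4,1)@(9, 3): e=[10,95,9] → #
    (5,1)@(11, 3): e=[-2,95,21] → ·
    (3,2)@(7, 5): e=[54,57,3] → #
    (5,2)@(11, 5): e=[30,57,27] → #
    (6,2)@(13, 5): e=[18,57,39] → #
    (7,2)@(15, 5): e=[6,57,51] → #
    (8,2)@(17, 5): e=[-6,57,63] → ·
    (3,3)@(7, 7): e=[86,19,9] → #
    (8,3)@(17, 7): e=[26,19,69] → #
    (9,3)@(19, 7): e=[14,19,81] → #
    (10,3)@(21, 7): e=[2,19,93] → #
    (11,3)@(23, 7): e=[-10,19,105] → ·
  covered (14 px):
    · · · · · · · · · · · ·
    · · · · # · · · · · · ·
    · · · # # # # # · · · ·
    · · · # # # # # # # # ·
    · · · · · · · · · · · ·
    · · · · · · · · · · · ·
    · · · · · · · · · · · ·
T1:
  2·area = 35
  edge (6, 3)→(20, 6): d=(14,3) right/bottom  bias=-1
  edge (20, 6)→(13, 7): d=(-7,1) right/bottom  bias=-1
  edge (13, 7)→(6, 3): d=(-7,-4) top-left  bias=+0
    (5,2)@(11, 5): e=[13,16,6] → #
    (6,2)@(13, 5): e=[7,14,14] → #
    (7,2)@(15, 5): e=[1,12,22] → #
    (8,2)@(17, 5): e=[-5,10,30] → ·
    (5,3)@(11, 7): e=[41,2,-8] → ·
    (6,3)@(13, 7): e=[35,0,0] → ·  [on edge]
    (7,3)@(15, 7): e=[29,-2,8] → ·
  covered (3 px):
    · · · · · · · · · · · ·
    · · · · · · · · · · · ·
    · · · · · # # # · · · ·
    · · · · · · · · · · · ·
    · · · · · · · · · · · ·
    · · · · · · · · · · · ·
    · · · · · · · · · · · ·
T2:
  2·area = 10  (B↔C swapped to make it positive)
  edge (18, 2)→(4, 8): d=(-14,6) right/bottom  bias=-1
  edge (4, 8)→(7, 6): d=(3,-2) top-left  bias=+0
  edge (7, 6)→(18, 2): d=(11,-4) top-left  bias=+0
    (5,2)@(11, 5): e=[0,5,5] → ·  [on edge]
  covered (0 px):
    · · · · · · · · · · · ·
    · · · · · · · · · · · ·
    · · · · · · · · · · · ·
    · · · · · · · · · · · ·
    · · · · · · · · · · · ·
    · · · · · · · · · · · ·
    · · · · · · · · · · · ·
T3:
  2·area = 238  (B↔C swapped to make it positive)
  edge (1, 13)→(8, 2): d=(7,-11) top-left  bias=+0
  edge (8, 2)→(22, 14): d=(14,12) right/bottom  bias=-1
  edge (22, 14)→(1, 13): d=(-21,-1) top-left  bias=+0
    (4,1)@(9, 3): e=[18,2,218] → #
    (5,1)@(11, 3): e=[40,-22,220] → ·
    (3,2)@(7, 5): e=[10,54,174] → #
    (5,2)@(11, 5): e=[54,6,178] → #
    (6,2)@(13, 5): e=[76,-18,180] → ·
    (2,3)@(5, 7): e=[2,106,130] → #
    (6,3)@(13, 7): e=[90,10,138] → #
    (7,3)@(15, 7): e=[112,-14,140] → ·
    (2,4)@(5, 9): e=[16,134,88] → #
    (7,4)@(15, 9): e=[126,14,98] → #
    (8,4)@(17, 9): e=[148,-10,100] → ·
    (1,5)@(3, 11): e=[8,186,44] → #
    (0,6)@(1, 13): e=[0,238,0] → #  [on edge]
  covered (33 px):
    · · · · · · · · · · · ·
    · · · · # · · · · · · ·
    · · · # # # · · · · · ·
    · · # # # # # · · · · ·
    · · # # # # # # · · · ·
    · # # # # # # # # · · ·
    # # # # # # # # # # · ·

Final: [[4,1],[3,2],[4,2],[5,2],[2,3],[3,3],[4,3],[5,3],[6,3],[2,4],[3,4],[4,4],[5,4],[6,4],[7,4],[1,5],[2,5],[3,5],[4,5],[5,5],[6,5],[7,5],[8,5],[0,6],[1,6],[2,6],[3,6],[4,6],[5,6],[6,6],[7,6],[8,6],[9,6]]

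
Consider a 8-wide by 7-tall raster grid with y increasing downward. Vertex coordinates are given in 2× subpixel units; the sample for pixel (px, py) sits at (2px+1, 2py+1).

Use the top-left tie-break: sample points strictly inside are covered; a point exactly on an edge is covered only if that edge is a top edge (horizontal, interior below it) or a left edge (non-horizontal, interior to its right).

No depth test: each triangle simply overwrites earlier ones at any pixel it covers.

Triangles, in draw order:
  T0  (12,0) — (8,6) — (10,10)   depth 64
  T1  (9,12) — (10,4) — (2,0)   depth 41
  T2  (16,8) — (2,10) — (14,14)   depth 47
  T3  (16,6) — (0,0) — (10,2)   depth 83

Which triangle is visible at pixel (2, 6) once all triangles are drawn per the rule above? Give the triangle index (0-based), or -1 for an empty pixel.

T0:
  2·area = 28  (B↔C swapped to make it positive)
  edge (12, 0)→(10, 10): d=(-2,10) right/bottom  bias=-1
  edge (10, 10)→(8, 6): d=(-2,-4) top-left  bias=+0
  edge (8, 6)→(12, 0): d=(4,-6) top-left  bias=+0
    (5,1)@(11, 3): e=[4,18,6] → █
    (6,1)@(13, 3): e=[-16,26,18] → ·
    (4,2)@(9, 5): e=[20,6,2] → █
    (5,2)@(11, 5): e=[0,14,14] → ·  [on edge]
    (4,3)@(9, 7): e=[16,2,10] → █
    (5,3)@(11, 7): e=[-4,10,22] → ·
    (4,4)@(9, 9): e=[12,-2,18] → ·
  covered (3 px):
    · · · · · · · ·
    · · · · · █ · ·
    · · · · █ · · ·
    · · · · █ · · ·
    · · · · · · · ·
    · · · · · · · ·
    · · · · · · · ·
T1:
  2·area = 68  (B↔C swapped to make it positive)
  edge (9, 12)→(2, 0): d=(-7,-12) top-left  bias=+0
  edge (2, 0)→(10, 4): d=(8,4) right/bottom  bias=-1
  edge (10, 4)→(9, 12): d=(-1,8) right/bottom  bias=-1
    (1,0)@(3, 1): e=[5,4,59] → █
    (2,0)@(5, 1): e=[29,-4,43] → ·
    (1,1)@(3, 3): e=[-9,20,57] → ·
    (2,1)@(5, 3): e=[15,12,41] → █
    (3,1)@(7, 3): e=[39,4,25] → █
    (4,1)@(9, 3): e=[63,-4,9] → ·
    (2,2)@(5, 5): e=[1,28,39] → █
    (4,2)@(9, 5): e=[49,12,7] → █
    (5,2)@(11, 5): e=[73,4,-9] → ·
    (2,3)@(5, 7): e=[-13,44,37] → ·
    (3,3)@(7, 7): e=[11,36,21] → █
    (5,3)@(11, 7): e=[59,20,-11] → ·
  covered (10 px):
    · █ · · · · · ·
    · · █ █ · · · ·
    · · █ █ █ · · ·
    · · · █ █ · · ·
    · · · · █ · · ·
    · · · · █ · · ·
    · · · · · · · ·
T2:
  2·area = 80  (B↔C swapped to make it positive)
  edge (16, 8)→(14, 14): d=(-2,6) right/bottom  bias=-1
  edge (14, 14)→(2, 10): d=(-12,-4) top-left  bias=+0
  edge (2, 10)→(16, 8): d=(14,-2) top-left  bias=+0
    (4,4)@(9, 9): e=[40,40,0] → █  [on edge]
    (5,4)@(11, 9): e=[28,48,4] → █
    (6,4)@(13, 9): e=[16,56,8] → █
    (7,4)@(15, 9): e=[4,64,12] → █
    (2,5)@(5, 11): e=[60,0,20] → █  [on edge]
    (3,5)@(7, 11): e=[48,8,24] → █
    (7,5)@(15, 11): e=[0,40,40] → ·  [on edge]
    (2,6)@(5, 13): e=[56,-24,48] → ·
    (3,6)@(7, 13): e=[44,-16,52] → ·
    (4,6)@(9, 13): e=[32,-8,56] → ·
    (5,6)@(11, 13): e=[20,0,60] → █  [on edge]
    (7,6)@(15, 13): e=[-4,16,68] → ·
  covered (11 px):
    · · · · · · · ·
    · · · · · · · ·
    · · · · · · · ·
    · · · · · · · ·
    · · · · █ █ █ █
    · · █ █ █ █ █ ·
    · · · · · █ █ ·
T3:
  2·area = 28
  edge (16, 6)→(0, 0): d=(-16,-6) top-left  bias=+0
  edge (0, 0)→(10, 2): d=(10,2) right/bottom  bias=-1
  edge (10, 2)→(16, 6): d=(6,4) right/bottom  bias=-1
    (1,0)@(3, 1): e=[2,4,22] → █
    (2,0)@(5, 1): e=[14,0,14] → ·  [on edge]
    (1,1)@(3, 3): e=[-30,24,34] → ·
    (4,1)@(9, 3): e=[6,12,10] → █
    (5,1)@(11, 3): e=[18,8,2] → █
    (6,1)@(13, 3): e=[30,4,-6] → ·
    (7,1)@(15, 3): e=[42,0,-14] → ·  [on edge]
    (4,2)@(9, 5): e=[-26,32,22] → ·
    (5,2)@(11, 5): e=[-14,28,14] → ·
  covered (3 px):
    · █ · · · · · ·
    · · · · █ █ · ·
    · · · · · · · ·
    · · · · · · · ·
    · · · · · · · ·
    · · · · · · · ·
    · · · · · · · ·

Z-buffer (winner per pixel, '.' = empty):
  . 3 . . . . . .
  . . 1 1 3 3 . .
  . . 1 1 1 . . .
  . . . 1 1 . . .
  . . . . 2 2 2 2
  . . 2 2 2 2 2 .
  . . . . . 2 2 .

Answer: -1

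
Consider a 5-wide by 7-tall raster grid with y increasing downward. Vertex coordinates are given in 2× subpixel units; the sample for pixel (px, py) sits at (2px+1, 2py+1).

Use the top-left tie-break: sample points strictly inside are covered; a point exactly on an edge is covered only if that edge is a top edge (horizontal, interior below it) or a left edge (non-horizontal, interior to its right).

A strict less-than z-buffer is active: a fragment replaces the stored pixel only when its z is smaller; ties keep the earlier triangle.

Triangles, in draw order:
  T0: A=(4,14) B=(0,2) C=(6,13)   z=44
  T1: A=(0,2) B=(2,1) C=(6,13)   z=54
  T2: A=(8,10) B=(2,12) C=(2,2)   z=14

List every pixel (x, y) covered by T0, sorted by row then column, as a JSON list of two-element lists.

T0:
  2·area = 28
  edge (4, 14)→(0, 2): d=(-4,-12) top-left  bias=+0
  edge (0, 2)→(6, 13): d=(6,11) right/bottom  bias=-1
  edge (6, 13)→(4, 14): d=(-2,1) right/bottom  bias=-1
    (0,2)@(1, 5): e=[0,7,21] → █  [on edge]
    (1,2)@(3, 5): e=[24,-15,19] → ·
    (0,3)@(1, 7): e=[-8,19,17] → ·
    (1,4)@(3, 9): e=[8,9,11] → █
    (2,4)@(5, 9): e=[32,-13,9] → ·
    (1,5)@(3, 11): e=[0,21,7] → █  [on edge]
    (2,5)@(5, 11): e=[24,-1,5] → ·
    (1,6)@(3, 13): e=[-8,33,3] → ·
    (2,6)@(5, 13): e=[16,11,1] → █
    (3,6)@(7, 13): e=[40,-11,-1] → ·
  covered (4 px):
    · · · · ·
    · · · · ·
    █ · · · ·
    · · · · ·
    · █ · · ·
    · █ · · ·
    · · █ · ·
T1:
  2·area = 28
  edge (0, 2)→(2, 1): d=(2,-1) top-left  bias=+0
  edge (2, 1)→(6, 13): d=(4,12) right/bottom  bias=-1
  edge (6, 13)→(0, 2): d=(-6,-11) top-left  bias=+0
    (0,1)@(1, 3): e=[3,20,5] → █
    (1,1)@(3, 3): e=[5,-4,27] → ·
    (0,2)@(1, 5): e=[7,28,-7] → ·
    (1,2)@(3, 5): e=[9,4,15] → █
    (2,2)@(5, 5): e=[11,-20,37] → ·
    (1,3)@(3, 7): e=[13,12,3] → █
    (2,3)@(5, 7): e=[15,-12,25] → ·
    (1,4)@(3, 9): e=[17,20,-9] → ·
    (2,5)@(5, 11): e=[23,4,1] → █
    (3,5)@(7, 11): e=[25,-20,23] → ·
    (2,6)@(5, 13): e=[27,12,-11] → ·
  covered (4 px):
    · · · · ·
    █ · · · ·
    · █ · · ·
    · █ · · ·
    · · · · ·
    · · █ · ·
    · · · · ·
T2:
  2·area = 60
  edge (8, 10)→(2, 12): d=(-6,2) right/bottom  bias=-1
  edge (2, 12)→(2, 2): d=(0,-10) top-left  bias=+0
  edge (2, 2)→(8, 10): d=(6,8) right/bottom  bias=-1
    (1,2)@(3, 5): e=[40,10,10] → █
    (2,2)@(5, 5): e=[36,30,-6] → ·
    (1,3)@(3, 7): e=[28,10,22] → █
    (2,3)@(5, 7): e=[24,30,6] → █
    (3,3)@(7, 7): e=[20,50,-10] → ·
    (1,4)@(3, 9): e=[16,10,34] → █
    (3,4)@(7, 9): e=[8,50,2] → █
    (4,4)@(9, 9): e=[4,70,-14] → ·
    (1,5)@(3, 11): e=[4,10,46] → █
    (2,5)@(5, 11): e=[0,30,30] → ·  [on edge]
    (3,5)@(7, 11): e=[-4,50,14] → ·
    (1,6)@(3, 13): e=[-8,10,58] → ·
  covered (7 px):
    · · · · ·
    · · · · ·
    · █ · · ·
    · █ █ · ·
    · █ █ █ ·
    · █ · · ·
    · · · · ·

Final: [[0,2],[1,4],[1,5],[2,6]]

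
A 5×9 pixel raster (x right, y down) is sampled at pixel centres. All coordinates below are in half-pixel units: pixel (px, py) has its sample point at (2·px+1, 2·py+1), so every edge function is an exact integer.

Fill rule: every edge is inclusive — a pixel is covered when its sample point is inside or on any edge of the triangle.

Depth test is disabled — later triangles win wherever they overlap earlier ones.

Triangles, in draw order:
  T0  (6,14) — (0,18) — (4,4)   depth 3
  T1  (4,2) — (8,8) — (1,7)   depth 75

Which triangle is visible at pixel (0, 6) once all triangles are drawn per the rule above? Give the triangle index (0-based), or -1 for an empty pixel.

T0:
  2·area = 68
  edge (6, 14)→(0, 18): d=(-6,4) inclusive
  edge (0, 18)→(4, 4): d=(4,-14) inclusive
  edge (4, 4)→(6, 14): d=(2,10) inclusive
    (1,4)@(3, 9): e=[42,6,20] → X
    (2,4)@(5, 9): e=[34,34,0] → X  [on edge]
    (3,4)@(7, 9): e=[26,62,-20] → .
    (1,5)@(3, 11): e=[30,14,24] → X
    (3,5)@(7, 11): e=[14,70,-16] → .
    (1,6)@(3, 13): e=[18,22,28] → X
    (3,6)@(7, 13): e=[2,78,-12] → .
    (0,7)@(1, 15): e=[14,2,52] → X
    (2,7)@(5, 15): e=[-2,58,12] → .
    (0,8)@(1, 17): e=[2,10,56] → X
    (1,8)@(3, 17): e=[-6,38,36] → .
  covered (9 px):
    . . . . .
    . . . . .
    . . . . .
    . . . . .
    . X X . .
    . X X . .
    . X X . .
    X X . . .
    X . . . .
T1:
  2·area = 38
  edge (4, 2)→(8, 8): d=(4,6) inclusive
  edge (8, 8)→(1, 7): d=(-7,-1) inclusive
  edge (1, 7)→(4, 2): d=(3,-5) inclusive
    (1,2)@(3, 5): e=[18,16,4] → X
    (2,2)@(5, 5): e=[6,18,14] → X
    (3,2)@(7, 5): e=[-6,20,24] → .
    (0,3)@(1, 7): e=[38,0,0] → X  [on edge]
    (3,3)@(7, 7): e=[2,6,30] → X
    (4,3)@(9, 7): e=[-10,8,40] → .
    (0,4)@(1, 9): e=[46,-14,6] → .
    (1,4)@(3, 9): e=[34,-12,16] → .
    (2,4)@(5, 9): e=[22,-10,26] → .
    (3,4)@(7, 9): e=[10,-8,36] → .
  covered (6 px):
    . . . . .
    . . . . .
    . X X . .
    X X X X .
    . . . . .
    . . . . .
    . . . . .
    . . . . .
    . . . . .

Z-buffer (winner per pixel, '.' = empty):
  . . . . .
  . . . . .
  . 1 1 . .
  1 1 1 1 .
  . 0 0 . .
  . 0 0 . .
  . 0 0 . .
  0 0 . . .
  0 . . . .

Answer: -1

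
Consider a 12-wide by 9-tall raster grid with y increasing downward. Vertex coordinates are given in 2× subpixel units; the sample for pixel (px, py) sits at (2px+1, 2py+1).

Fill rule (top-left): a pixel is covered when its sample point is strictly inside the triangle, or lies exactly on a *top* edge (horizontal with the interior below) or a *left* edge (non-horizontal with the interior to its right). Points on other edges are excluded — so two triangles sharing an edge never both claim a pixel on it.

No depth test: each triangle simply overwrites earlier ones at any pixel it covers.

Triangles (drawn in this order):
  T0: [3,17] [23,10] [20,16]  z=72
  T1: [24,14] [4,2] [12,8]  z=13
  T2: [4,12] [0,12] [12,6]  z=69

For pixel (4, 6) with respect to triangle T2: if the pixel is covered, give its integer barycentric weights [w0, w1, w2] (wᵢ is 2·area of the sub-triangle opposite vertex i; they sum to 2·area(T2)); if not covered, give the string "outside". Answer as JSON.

T0:
  2·area = 99
  edge (3, 17)→(23, 10): d=(20,-7) top-left  bias=+0
  edge (23, 10)→(20, 16): d=(-3,6) right/bottom  bias=-1
  edge (20, 16)→(3, 17): d=(-17,1) right/bottom  bias=-1
    (10,5)@(21, 11): e=[6,9,84] → X
    (11,5)@(23, 11): e=[20,-3,82] → .
    (7,6)@(15, 13): e=[4,39,56] → X
    (8,6)@(17, 13): e=[18,27,54] → X
    (9,6)@(19, 13): e=[32,15,52] → X
    (11,6)@(23, 13): e=[60,-9,48] → .
    (4,7)@(9, 15): e=[2,69,28] → X
    (5,7)@(11, 15): e=[16,57,26] → X
    (6,7)@(13, 15): e=[30,45,24] → X
    (10,7)@(21, 15): e=[86,-3,16] → .
    (1,8)@(3, 17): e=[0,99,0] → .  [on edge]
    (4,8)@(9, 17): e=[42,63,-6] → .
  covered (11 px):
    . . . . . . . . . . . .
    . . . . . . . . . . . .
    . . . . . . . . . . . .
    . . . . . . . . . . . .
    . . . . . . . . . . . .
    . . . . . . . . . . X .
    . . . . . . . X X X X .
    . . . . X X X X X X . .
    . . . . . . . . . . . .
T1:
  2·area = 24  (B↔C swapped to make it positive)
  edge (24, 14)→(12, 8): d=(-12,-6) top-left  bias=+0
  edge (12, 8)→(4, 2): d=(-8,-6) top-left  bias=+0
  edge (4, 2)→(24, 14): d=(20,12) right/bottom  bias=-1
    (4,2)@(9, 5): e=[18,6,0] → .  [on edge]
    (5,3)@(11, 7): e=[6,2,16] → X
    (6,3)@(13, 7): e=[18,14,-8] → .
    (5,4)@(11, 9): e=[-18,-14,56] → .
    (7,4)@(15, 9): e=[6,10,8] → X
    (8,4)@(17, 9): e=[18,22,-16] → .
    (7,5)@(15, 11): e=[-18,-6,48] → .
    (9,5)@(19, 11): e=[6,18,0] → .  [on edge]
  covered (2 px):
    . . . . . . . . . . . .
    . . . . . . . . . . . .
    . . . . . . . . . . . .
    . . . . . X . . . . . .
    . . . . . . . X . . . .
    . . . . . . . . . . . .
    . . . . . . . . . . . .
    . . . . . . . . . . . .
    . . . . . . . . . . . .
T2:
  2·area = 24
  edge (4, 12)→(0, 12): d=(-4,0) right/bottom  bias=-1
  edge (0, 12)→(12, 6): d=(12,-6) top-left  bias=+0
  edge (12, 6)→(4, 12): d=(-8,6) right/bottom  bias=-1
    (3,4)@(7, 9): e=[12,6,6] → X
    (4,4)@(9, 9): e=[12,18,-6] → .
    (1,5)@(3, 11): e=[4,6,14] → X
    (2,5)@(5, 11): e=[4,18,2] → X
    (3,5)@(7, 11): e=[4,30,-10] → .
    (1,6)@(3, 13): e=[-4,30,-2] → .
    (2,6)@(5, 13): e=[-4,42,-14] → .
  covered (3 px):
    . . . . . . . . . . . .
    . . . . . . . . . . . .
    . . . . . . . . . . . .
    . . . . . . . . . . . .
    . . . X . . . . . . . .
    . X X . . . . . . . . .
    . . . . . . . . . . . .
    . . . . . . . . . . . .
    . . . . . . . . . . . .

Result: "outside"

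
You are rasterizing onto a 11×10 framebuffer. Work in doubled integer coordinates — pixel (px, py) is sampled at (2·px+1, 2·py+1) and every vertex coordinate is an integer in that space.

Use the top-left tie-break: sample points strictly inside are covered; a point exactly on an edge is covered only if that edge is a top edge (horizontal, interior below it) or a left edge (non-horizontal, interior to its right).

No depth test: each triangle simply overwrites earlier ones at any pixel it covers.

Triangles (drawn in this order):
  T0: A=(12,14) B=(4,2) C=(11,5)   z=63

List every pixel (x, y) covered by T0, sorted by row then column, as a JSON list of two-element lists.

T0:
  2·area = 60
  edge (12, 14)→(4, 2): d=(-8,-12) top-left  bias=+0
  edge (4, 2)→(11, 5): d=(7,3) right/bottom  bias=-1
  edge (11, 5)→(12, 14): d=(1,9) right/bottom  bias=-1
    (2,1)@(5, 3): e=[4,4,52] → X
    (3,1)@(7, 3): e=[28,-2,34] → .
    (2,2)@(5, 5): e=[-12,18,54] → .
    (3,2)@(7, 5): e=[12,12,36] → X
    (4,2)@(9, 5): e=[36,6,18] → X
    (5,2)@(11, 5): e=[60,0,0] → .  [on edge]
    (3,3)@(7, 7): e=[-4,26,38] → .
    (4,3)@(9, 7): e=[20,20,20] → X
    (5,3)@(11, 7): e=[44,14,2] → X
    (6,3)@(13, 7): e=[68,8,-16] → .
    (4,4)@(9, 9): e=[4,34,22] → X
    (6,4)@(13, 9): e=[52,22,-14] → .
  covered (8 px):
    . . . . . . . . . . .
    . . X . . . . . . . .
    . . . X X . . . . . .
    . . . . X X . . . . .
    . . . . X X . . . . .
    . . . . . X . . . . .
    . . . . . . . . . . .
    . . . . . . . . . . .
    . . . . . . . . . . .
    . . . . . . . . . . .

Final: [[2,1],[3,2],[4,2],[4,3],[5,3],[4,4],[5,4],[5,5]]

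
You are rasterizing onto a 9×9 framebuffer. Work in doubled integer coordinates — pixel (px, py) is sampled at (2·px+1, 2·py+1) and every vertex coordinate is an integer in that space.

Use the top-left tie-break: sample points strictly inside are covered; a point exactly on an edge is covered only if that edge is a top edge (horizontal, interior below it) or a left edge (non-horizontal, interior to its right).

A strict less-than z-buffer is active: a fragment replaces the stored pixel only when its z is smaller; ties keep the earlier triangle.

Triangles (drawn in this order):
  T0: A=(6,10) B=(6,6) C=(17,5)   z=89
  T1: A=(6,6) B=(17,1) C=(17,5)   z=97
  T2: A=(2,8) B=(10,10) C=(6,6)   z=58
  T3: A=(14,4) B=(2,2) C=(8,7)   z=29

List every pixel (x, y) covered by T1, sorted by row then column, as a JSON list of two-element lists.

T0:
  2·area = 44
  edge (6, 10)→(6, 6): d=(0,-4) top-left  bias=+0
  edge (6, 6)→(17, 5): d=(11,-1) top-left  bias=+0
  edge (17, 5)→(6, 10): d=(-11,5) right/bottom  bias=-1
    (8,2)@(17, 5): e=[44,0,0] → ·  [on edge]
    (3,3)@(7, 7): e=[4,12,28] → #
    (4,3)@(9, 7): e=[12,14,18] → #
    (5,3)@(11, 7): e=[20,16,8] → #
    (6,3)@(13, 7): e=[28,18,-2] → ·
    (3,4)@(7, 9): e=[4,34,6] → #
    (4,4)@(9, 9): e=[12,36,-4] → ·
    (5,4)@(11, 9): e=[20,38,-14] → ·
    (3,5)@(7, 11): e=[4,56,-16] → ·
  covered (4 px):
    · · · · · · · · ·
    · · · · · · · · ·
    · · · · · · · · ·
    · · · # # # · · ·
    · · · # · · · · ·
    · · · · · · · · ·
    · · · · · · · · ·
    · · · · · · · · ·
    · · · · · · · · ·
T1:
  2·area = 44
  edge (6, 6)→(17, 1): d=(11,-5) top-left  bias=+0
  edge (17, 1)→(17, 5): d=(0,4) right/bottom  bias=-1
  edge (17, 5)→(6, 6): d=(-11,1) right/bottom  bias=-1
    (8,0)@(17, 1): e=[0,0,44] → ·  [on edge]
    (6,1)@(13, 3): e=[2,16,26] → #
    (7,1)@(15, 3): e=[12,8,24] → #
    (8,1)@(17, 3): e=[22,0,22] → ·  [on edge]
    (4,2)@(9, 5): e=[4,32,8] → #
    (5,2)@(11, 5): e=[14,24,6] → #
    (8,2)@(17, 5): e=[44,0,0] → ·  [on edge]
    (4,3)@(9, 7): e=[26,32,-14] → ·
    (5,3)@(11, 7): e=[36,24,-16] → ·
    (6,3)@(13, 7): e=[46,16,-18] → ·
    (7,3)@(15, 7): e=[56,8,-20] → ·
    (8,3)@(17, 7): e=[66,0,-22] → ·  [on edge]
    (8,4)@(17, 9): e=[88,0,-44] → ·  [on edge]
    (8,5)@(17, 11): e=[110,0,-66] → ·  [on edge]
    (8,6)@(17, 13): e=[132,0,-88] → ·  [on edge]
    (8,7)@(17, 15): e=[154,0,-110] → ·  [on edge]
    (8,8)@(17, 17): e=[176,0,-132] → ·  [on edge]
  covered (6 px):
    · · · · · · · · ·
    · · · · · · # # ·
    · · · · # # # # ·
    · · · · · · · · ·
    · · · · · · · · ·
    · · · · · · · · ·
    · · · · · · · · ·
    · · · · · · · · ·
    · · · · · · · · ·
T2:
  2·area = 24  (B↔C swapped to make it positive)
  edge (2, 8)→(6, 6): d=(4,-2) top-left  bias=+0
  edge (6, 6)→(10, 10): d=(4,4) right/bottom  bias=-1
  edge (10, 10)→(2, 8): d=(-8,-2) top-left  bias=+0
    (0,0)@(1, 1): e=[-30,0,54] → ·  [on edge]
    (1,1)@(3, 3): e=[-18,0,42] → ·  [on edge]
    (2,2)@(5, 5): e=[-6,0,30] → ·  [on edge]
    (2,3)@(5, 7): e=[2,8,14] → #
    (3,3)@(7, 7): e=[6,0,18] → ·  [on edge]
    (2,4)@(5, 9): e=[10,16,-2] → ·
    (3,4)@(7, 9): e=[14,8,2] → #
    (4,4)@(9, 9): e=[18,0,6] → ·  [on edge]
    (3,5)@(7, 11): e=[22,16,-14] → ·
    (5,5)@(11, 11): e=[30,0,-6] → ·  [on edge]
    (6,6)@(13, 13): e=[42,0,-18] → ·  [on edge]
    (7,7)@(15, 15): e=[54,0,-30] → ·  [on edge]
    (8,8)@(17, 17): e=[66,0,-42] → ·  [on edge]
  covered (2 px):
    · · · · · · · · ·
    · · · · · · · · ·
    · · · · · · · · ·
    · · # · · · · · ·
    · · · # · · · · ·
    · · · · · · · · ·
    · · · · · · · · ·
    · · · · · · · · ·
    · · · · · · · · ·
T3:
  2·area = 48  (B↔C swapped to make it positive)
  edge (14, 4)→(8, 7): d=(-6,3) right/bottom  bias=-1
  edge (8, 7)→(2, 2): d=(-6,-5) top-left  bias=+0
  edge (2, 2)→(14, 4): d=(12,2) right/bottom  bias=-1
    (2,1)@(5, 3): e=[33,9,6] → #
    (3,1)@(7, 3): e=[27,19,2] → #
    (4,1)@(9, 3): e=[21,29,-2] → ·
    (2,2)@(5, 5): e=[21,-3,30] → ·
    (3,2)@(7, 5): e=[15,7,26] → #
    (4,2)@(9, 5): e=[9,17,22] → #
    (5,2)@(11, 5): e=[3,27,18] → #
    (6,2)@(13, 5): e=[-3,37,14] → ·
    (3,3)@(7, 7): e=[3,-5,50] → ·
    (4,3)@(9, 7): e=[-3,5,46] → ·
    (5,3)@(11, 7): e=[-9,15,42] → ·
  covered (5 px):
    · · · · · · · · ·
    · · # # · · · · ·
    · · · # # # · · ·
    · · · · · · · · ·
    · · · · · · · · ·
    · · · · · · · · ·
    · · · · · · · · ·
    · · · · · · · · ·
    · · · · · · · · ·

Answer: [[6,1],[7,1],[4,2],[5,2],[6,2],[7,2]]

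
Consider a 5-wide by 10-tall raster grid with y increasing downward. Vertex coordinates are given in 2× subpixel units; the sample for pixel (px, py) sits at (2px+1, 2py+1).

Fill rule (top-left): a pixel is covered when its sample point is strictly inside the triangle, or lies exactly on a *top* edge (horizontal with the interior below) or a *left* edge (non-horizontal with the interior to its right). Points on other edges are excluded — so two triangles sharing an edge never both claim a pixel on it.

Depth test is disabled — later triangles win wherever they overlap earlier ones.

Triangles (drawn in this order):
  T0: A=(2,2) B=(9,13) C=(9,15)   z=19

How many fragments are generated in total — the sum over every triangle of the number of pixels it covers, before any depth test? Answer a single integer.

T0:
  2·area = 14
  edge (2, 2)→(9, 13): d=(7,11) right/bottom  bias=-1
  edge (9, 13)→(9, 15): d=(0,2) right/bottom  bias=-1
  edge (9, 15)→(2, 2): d=(-7,-13) top-left  bias=+0
    (4,0)@(9, 1): e=[-84,0,98] → .  [on edge]
    (4,1)@(9, 3): e=[-70,0,84] → .  [on edge]
    (4,2)@(9, 5): e=[-56,0,70] → .  [on edge]
    (2,3)@(5, 7): e=[2,8,4] → X
    (3,3)@(7, 7): e=[-20,4,30] → .
    (4,3)@(9, 7): e=[-42,0,56] → .  [on edge]
    (2,4)@(5, 9): e=[16,8,-10] → .
    (4,4)@(9, 9): e=[-28,0,42] → .  [on edge]
    (3,5)@(7, 11): e=[8,4,2] → X
    (4,5)@(9, 11): e=[-14,0,28] → .  [on edge]
    (3,6)@(7, 13): e=[22,4,-12] → .
    (4,6)@(9, 13): e=[0,0,14] → .  [on edge]
    (4,7)@(9, 15): e=[14,0,0] → .  [on edge]
    (4,8)@(9, 17): e=[28,0,-14] → .  [on edge]
    (4,9)@(9, 19): e=[42,0,-28] → .  [on edge]
  covered (2 px):
    . . . . .
    . . . . .
    . . . . .
    . . X . .
    . . . . .
    . . . X .
    . . . . .
    . . . . .
    . . . . .
    . . . . .

Answer: 2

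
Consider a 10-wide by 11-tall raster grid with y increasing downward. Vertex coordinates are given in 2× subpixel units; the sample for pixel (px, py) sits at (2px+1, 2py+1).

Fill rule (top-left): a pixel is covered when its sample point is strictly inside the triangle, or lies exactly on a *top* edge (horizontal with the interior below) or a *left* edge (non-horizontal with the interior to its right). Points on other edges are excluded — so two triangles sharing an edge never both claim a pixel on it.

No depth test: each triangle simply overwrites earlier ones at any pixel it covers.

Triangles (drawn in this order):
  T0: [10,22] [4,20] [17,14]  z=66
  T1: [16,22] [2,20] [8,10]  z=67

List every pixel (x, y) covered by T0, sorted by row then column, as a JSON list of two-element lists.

T0:
  2·area = 62
  edge (10, 22)→(4, 20): d=(-6,-2) top-left  bias=+0
  edge (4, 20)→(17, 14): d=(13,-6) top-left  bias=+0
  edge (17, 14)→(10, 22): d=(-7,8) right/bottom  bias=-1
    (7,7)@(15, 15): e=[52,1,9] → #
    (8,7)@(17, 15): e=[56,13,-7] → ·
    (5,8)@(11, 17): e=[32,3,27] → #
    (6,8)@(13, 17): e=[36,15,11] → #
    (7,8)@(15, 17): e=[40,27,-5] → ·
    (0,9)@(1, 19): e=[0,-31,93] → ·  [on edge]
    (3,9)@(7, 19): e=[12,5,45] → #
    (4,9)@(9, 19): e=[16,17,29] → #
    (6,9)@(13, 19): e=[24,41,-3] → ·
    (3,10)@(7, 21): e=[0,31,31] → #  [on edge]
    (5,10)@(11, 21): e=[8,55,-1] → ·
  covered (8 px):
    · · · · · · · · · ·
    · · · · · · · · · ·
    · · · · · · · · · ·
    · · · · · · · · · ·
    · · · · · · · · · ·
    · · · · · · · · · ·
    · · · · · · · · · ·
    · · · · · · · # · ·
    · · · · · # # · · ·
    · · · # # # · · · ·
    · · · # # · · · · ·
T1:
  2·area = 152
  edge (16, 22)→(2, 20): d=(-14,-2) top-left  bias=+0
  edge (2, 20)→(8, 10): d=(6,-10) top-left  bias=+0
  edge (8, 10)→(16, 22): d=(8,12) right/bottom  bias=-1
    (5,2)@(11, 5): e=[228,0,-76] → ·  [on edge]
    (3,6)@(7, 13): e=[108,8,36] → #
    (4,6)@(9, 13): e=[112,28,12] → #
    (5,6)@(11, 13): e=[116,48,-12] → ·
    (2,7)@(5, 15): e=[76,0,76] → #  [on edge]
    (5,7)@(11, 15): e=[88,60,4] → #
    (6,7)@(13, 15): e=[92,80,-20] → ·
    (2,8)@(5, 17): e=[48,12,92] → #
    (6,8)@(13, 17): e=[64,92,-4] → ·
    (1,9)@(3, 19): e=[16,4,132] → #
    (6,9)@(13, 19): e=[36,104,12] → #
    (7,9)@(15, 19): e=[40,124,-12] → ·
    (4,10)@(9, 21): e=[0,76,76] → #  [on edge]
  covered (20 px):
    · · · · · · · · · ·
    · · · · · · · · · ·
    · · · · · · · · · ·
    · · · · · · · · · ·
    · · · · · · · · · ·
    · · · · · · · · · ·
    · · · # # · · · · ·
    · · # # # # · · · ·
    · · # # # # · · · ·
    · # # # # # # · · ·
    · · · · # # # # · ·

Final: [[7,7],[5,8],[6,8],[3,9],[4,9],[5,9],[3,10],[4,10]]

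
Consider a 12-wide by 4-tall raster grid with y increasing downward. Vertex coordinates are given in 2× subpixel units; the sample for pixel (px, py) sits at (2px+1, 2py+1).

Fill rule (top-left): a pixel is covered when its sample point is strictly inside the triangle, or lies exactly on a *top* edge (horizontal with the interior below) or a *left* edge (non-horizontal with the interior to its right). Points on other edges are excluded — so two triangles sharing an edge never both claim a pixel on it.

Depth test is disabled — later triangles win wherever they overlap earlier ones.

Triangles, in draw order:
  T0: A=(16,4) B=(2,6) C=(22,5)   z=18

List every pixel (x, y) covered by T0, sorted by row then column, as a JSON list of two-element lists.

T0:
  2·area = 26  (B↔C swapped to make it positive)
  edge (16, 4)→(22, 5): d=(6,1) right/bottom  bias=-1
  edge (22, 5)→(2, 6): d=(-20,1) right/bottom  bias=-1
  edge (2, 6)→(16, 4): d=(14,-2) top-left  bias=+0
    (11,1)@(23, 3): e=[-13,39,0] → ·  [on edge]
    (4,2)@(9, 5): e=[13,13,0] → █  [on edge]
    (5,2)@(11, 5): e=[11,11,4] → █
    (6,2)@(13, 5): e=[9,9,8] → █
    (7,2)@(15, 5): e=[7,7,12] → █
    (8,2)@(17, 5): e=[5,5,16] → █
    (9,2)@(19, 5): e=[3,3,20] → █
    (10,2)@(21, 5): e=[1,1,24] → █
    (11,2)@(23, 5): e=[-1,-1,28] → ·
    (4,3)@(9, 7): e=[25,-27,28] → ·
    (5,3)@(11, 7): e=[23,-29,32] → ·
    (6,3)@(13, 7): e=[21,-31,36] → ·
  covered (7 px):
    · · · · · · · · · · · ·
    · · · · · · · · · · · ·
    · · · · █ █ █ █ █ █ █ ·
    · · · · · · · · · · · ·

Final: [[4,2],[5,2],[6,2],[7,2],[8,2],[9,2],[10,2]]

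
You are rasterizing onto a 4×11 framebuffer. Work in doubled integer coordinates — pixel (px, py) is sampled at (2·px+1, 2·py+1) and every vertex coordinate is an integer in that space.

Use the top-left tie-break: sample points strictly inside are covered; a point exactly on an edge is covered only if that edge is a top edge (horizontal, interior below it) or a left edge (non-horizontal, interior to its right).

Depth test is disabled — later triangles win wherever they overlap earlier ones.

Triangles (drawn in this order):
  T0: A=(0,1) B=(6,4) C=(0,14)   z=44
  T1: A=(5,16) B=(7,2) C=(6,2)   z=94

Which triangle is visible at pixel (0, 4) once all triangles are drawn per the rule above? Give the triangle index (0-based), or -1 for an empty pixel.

T0:
  2·area = 78
  edge (0, 1)→(6, 4): d=(6,3) right/bottom  bias=-1
  edge (6, 4)→(0, 14): d=(-6,10) right/bottom  bias=-1
  edge (0, 14)→(0, 1): d=(0,-13) top-left  bias=+0
    (0,1)@(1, 3): e=[9,56,13] → #
    (1,1)@(3, 3): e=[3,36,39] → #
    (2,1)@(5, 3): e=[-3,16,65] → ·
    (0,2)@(1, 5): e=[21,44,13] → #
    (2,2)@(5, 5): e=[9,4,65] → #
    (3,2)@(7, 5): e=[3,-16,91] → ·
    (0,3)@(1, 7): e=[33,32,13] → #
    (2,3)@(5, 7): e=[21,-8,65] → ·
    (0,4)@(1, 9): e=[45,20,13] → #
    (1,4)@(3, 9): e=[39,0,39] → ·  [on edge]
    (0,5)@(1, 11): e=[57,8,13] → #
    (1,5)@(3, 11): e=[51,-12,39] → ·
  covered (9 px):
    · · · ·
    # # · ·
    # # # ·
    # # · ·
    # · · ·
    # · · ·
    · · · ·
    · · · ·
    · · · ·
    · · · ·
    · · · ·
T1:
  2·area = 14  (B↔C swapped to make it positive)
  edge (5, 16)→(6, 2): d=(1,-14) top-left  bias=+0
  edge (6, 2)→(7, 2): d=(1,0) top-left  bias=+0
  edge (7, 2)→(5, 16): d=(-2,14) right/bottom  bias=-1
  covered (0 px):
    · · · ·
    · · · ·
    · · · ·
    · · · ·
    · · · ·
    · · · ·
    · · · ·
    · · · ·
    · · · ·
    · · · ·
    · · · ·

Z-buffer (winner per pixel, '.' = empty):
  . . . .
  0 0 . .
  0 0 0 .
  0 0 . .
  0 . . .
  0 . . .
  . . . .
  . . . .
  . . . .
  . . . .
  . . . .

Answer: 0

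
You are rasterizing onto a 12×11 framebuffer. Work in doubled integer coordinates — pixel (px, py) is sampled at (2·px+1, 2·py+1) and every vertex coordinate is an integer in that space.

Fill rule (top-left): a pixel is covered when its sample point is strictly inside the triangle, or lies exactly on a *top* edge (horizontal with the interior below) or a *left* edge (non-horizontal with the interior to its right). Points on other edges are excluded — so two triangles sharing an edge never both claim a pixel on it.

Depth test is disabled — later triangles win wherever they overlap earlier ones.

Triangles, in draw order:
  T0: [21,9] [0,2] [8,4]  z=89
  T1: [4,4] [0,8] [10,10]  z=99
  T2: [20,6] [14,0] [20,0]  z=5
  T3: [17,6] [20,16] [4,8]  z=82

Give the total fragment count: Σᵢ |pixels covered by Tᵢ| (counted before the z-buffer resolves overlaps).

T0:
  2·area = 14
  edge (21, 9)→(0, 2): d=(-21,-7) top-left  bias=+0
  edge (0, 2)→(8, 4): d=(8,2) right/bottom  bias=-1
  edge (8, 4)→(21, 9): d=(13,5) right/bottom  bias=-1
    (1,1)@(3, 3): e=[0,2,12] → █  [on edge]
    (2,1)@(5, 3): e=[14,-2,2] → ·
    (1,2)@(3, 5): e=[-42,18,38] → ·
    (4,2)@(9, 5): e=[0,6,8] → █  [on edge]
    (5,2)@(11, 5): e=[14,2,-2] → ·
    (4,3)@(9, 7): e=[-42,22,34] → ·
    (7,3)@(15, 7): e=[0,10,4] → █  [on edge]
    (8,3)@(17, 7): e=[14,6,-6] → ·
    (7,4)@(15, 9): e=[-42,26,30] → ·
    (10,4)@(21, 9): e=[0,14,0] → ·  [on edge]
  covered (3 px):
    · · · · · · · · · · · ·
    · █ · · · · · · · · · ·
    · · · · █ · · · · · · ·
    · · · · · · · █ · · · ·
    · · · · · · · · · · · ·
    · · · · · · · · · · · ·
    · · · · · · · · · · · ·
    · · · · · · · · · · · ·
    · · · · · · · · · · · ·
    · · · · · · · · · · · ·
    · · · · · · · · · · · ·
T1:
  2·area = 48  (B↔C swapped to make it positive)
  edge (4, 4)→(10, 10): d=(6,6) right/bottom  bias=-1
  edge (10, 10)→(0, 8): d=(-10,-2) top-left  bias=+0
  edge (0, 8)→(4, 4): d=(4,-4) top-left  bias=+0
    (0,0)@(1, 1): e=[0,72,-24] → ·  [on edge]
    (3,0)@(7, 1): e=[-36,84,0] → ·  [on edge]
    (1,1)@(3, 3): e=[0,56,-8] → ·  [on edge]
    (2,1)@(5, 3): e=[-12,60,0] → ·  [on edge]
    (1,2)@(3, 5): e=[12,36,0] → █  [on edge]
    (2,2)@(5, 5): e=[0,40,8] → ·  [on edge]
    (0,3)@(1, 7): e=[36,12,0] → █  [on edge]
    (2,3)@(5, 7): e=[12,20,16] → █
    (3,3)@(7, 7): e=[0,24,24] → ·  [on edge]
    (0,4)@(1, 9): e=[48,-8,8] → ·
    (1,4)@(3, 9): e=[36,-4,16] → ·
    (2,4)@(5, 9): e=[24,0,24] → █  [on edge]
    (4,4)@(9, 9): e=[0,8,40] → ·  [on edge]
    (5,5)@(11, 11): e=[0,-8,56] → ·  [on edge]
    (7,5)@(15, 11): e=[-24,0,72] → ·  [on edge]
    (6,6)@(13, 13): e=[0,-24,72] → ·  [on edge]
    (7,7)@(15, 15): e=[0,-40,88] → ·  [on edge]
    (8,8)@(17, 17): e=[0,-56,104] → ·  [on edge]
    (9,9)@(19, 19): e=[0,-72,120] → ·  [on edge]
    (10,10)@(21, 21): e=[0,-88,136] → ·  [on edge]
  covered (6 px):
    · · · · · · · · · · · ·
    · · · · · · · · · · · ·
    · █ · · · · · · · · · ·
    █ █ █ · · · · · · · · ·
    · · █ █ · · · · · · · ·
    · · · · · · · · · · · ·
    · · · · · · · · · · · ·
    · · · · · · · · · · · ·
    · · · · · · · · · · · ·
    · · · · · · · · · · · ·
    · · · · · · · · · · · ·
T2:
  2·area = 36
  edge (20, 6)→(14, 0): d=(-6,-6) top-left  bias=+0
  edge (14, 0)→(20, 0): d=(6,0) top-left  bias=+0
  edge (20, 0)→(20, 6): d=(0,6) right/bottom  bias=-1
    (7,0)@(15, 1): e=[0,6,30] → █  [on edge]
    (8,0)@(17, 1): e=[12,6,18] → █
    (9,0)@(19, 1): e=[24,6,6] → █
    (10,0)@(21, 1): e=[36,6,-6] → ·
    (7,1)@(15, 3): e=[-12,18,30] → ·
    (8,1)@(17, 3): e=[0,18,18] → █  [on edge]
    (10,1)@(21, 3): e=[24,18,-6] → ·
    (8,2)@(17, 5): e=[-12,30,18] → ·
    (9,2)@(19, 5): e=[0,30,6] → █  [on edge]
    (10,2)@(21, 5): e=[12,30,-6] → ·
    (9,3)@(19, 7): e=[-12,42,6] → ·
    (10,3)@(21, 7): e=[0,42,-6] → ·  [on edge]
    (11,4)@(23, 9): e=[0,54,-18] → ·  [on edge]
  covered (6 px):
    · · · · · · · █ █ █ · ·
    · · · · · · · · █ █ · ·
    · · · · · · · · · █ · ·
    · · · · · · · · · · · ·
    · · · · · · · · · · · ·
    · · · · · · · · · · · ·
    · · · · · · · · · · · ·
    · · · · · · · · · · · ·
    · · · · · · · · · · · ·
    · · · · · · · · · · · ·
    · · · · · · · · · · · ·
T3:
  2·area = 136
  edge (17, 6)→(20, 16): d=(3,10) right/bottom  bias=-1
  edge (20, 16)→(4, 8): d=(-16,-8) top-left  bias=+0
  edge (4, 8)→(17, 6): d=(13,-2) top-left  bias=+0
    (5,3)@(11, 7): e=[63,72,1] → █
    (6,3)@(13, 7): e=[43,88,5] → █
    (7,3)@(15, 7): e=[23,104,9] → █
    (8,3)@(17, 7): e=[3,120,13] → █
    (9,3)@(19, 7): e=[-17,136,17] → ·
    (3,4)@(7, 9): e=[109,8,19] → █
    (4,4)@(9, 9): e=[89,24,23] → █
    (9,4)@(19, 9): e=[-11,104,43] → ·
    (3,5)@(7, 11): e=[115,-24,45] → ·
    (4,5)@(9, 11): e=[95,-8,49] → ·
    (5,5)@(11, 11): e=[75,8,53] → █
    (9,5)@(19, 11): e=[-5,72,69] → ·
  covered (18 px):
    · · · · · · · · · · · ·
    · · · · · · · · · · · ·
    · · · · · · · · · · · ·
    · · · · · █ █ █ █ · · ·
    · · · █ █ █ █ █ █ · · ·
    · · · · · █ █ █ █ · · ·
    · · · · · · · █ █ █ · ·
    · · · · · · · · · █ · ·
    · · · · · · · · · · · ·
    · · · · · · · · · · · ·
    · · · · · · · · · · · ·

Result: 33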